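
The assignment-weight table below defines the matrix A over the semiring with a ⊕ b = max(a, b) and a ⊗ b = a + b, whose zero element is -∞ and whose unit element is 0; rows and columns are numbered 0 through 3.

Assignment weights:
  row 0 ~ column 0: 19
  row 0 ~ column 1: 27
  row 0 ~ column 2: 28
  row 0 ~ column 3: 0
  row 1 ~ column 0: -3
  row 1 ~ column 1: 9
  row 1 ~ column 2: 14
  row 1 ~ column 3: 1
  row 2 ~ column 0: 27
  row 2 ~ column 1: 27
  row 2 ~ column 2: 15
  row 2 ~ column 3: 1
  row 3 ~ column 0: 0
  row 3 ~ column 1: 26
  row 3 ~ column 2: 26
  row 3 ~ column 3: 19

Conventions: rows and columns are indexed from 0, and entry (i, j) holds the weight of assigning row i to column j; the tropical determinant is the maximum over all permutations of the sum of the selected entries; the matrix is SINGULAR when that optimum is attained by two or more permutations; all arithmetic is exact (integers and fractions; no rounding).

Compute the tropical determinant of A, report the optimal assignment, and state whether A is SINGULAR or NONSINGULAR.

σ = (0, 1, 2, 3): 19 + 9 + 15 + 19 = 62
σ = (0, 1, 3, 2): 19 + 9 + 1 + 26 = 55
σ = (0, 2, 1, 3): 19 + 14 + 27 + 19 = 79
σ = (0, 2, 3, 1): 19 + 14 + 1 + 26 = 60
σ = (0, 3, 1, 2): 19 + 1 + 27 + 26 = 73
σ = (0, 3, 2, 1): 19 + 1 + 15 + 26 = 61
σ = (1, 0, 2, 3): 27 + (-3) + 15 + 19 = 58
σ = (1, 0, 3, 2): 27 + (-3) + 1 + 26 = 51
σ = (1, 2, 0, 3): 27 + 14 + 27 + 19 = 87
σ = (1, 2, 3, 0): 27 + 14 + 1 + 0 = 42
σ = (1, 3, 0, 2): 27 + 1 + 27 + 26 = 81
σ = (1, 3, 2, 0): 27 + 1 + 15 + 0 = 43
σ = (2, 0, 1, 3): 28 + (-3) + 27 + 19 = 71
σ = (2, 0, 3, 1): 28 + (-3) + 1 + 26 = 52
σ = (2, 1, 0, 3): 28 + 9 + 27 + 19 = 83
σ = (2, 1, 3, 0): 28 + 9 + 1 + 0 = 38
σ = (2, 3, 0, 1): 28 + 1 + 27 + 26 = 82
σ = (2, 3, 1, 0): 28 + 1 + 27 + 0 = 56
σ = (3, 0, 1, 2): 0 + (-3) + 27 + 26 = 50
σ = (3, 0, 2, 1): 0 + (-3) + 15 + 26 = 38
σ = (3, 1, 0, 2): 0 + 9 + 27 + 26 = 62
σ = (3, 1, 2, 0): 0 + 9 + 15 + 0 = 24
σ = (3, 2, 0, 1): 0 + 14 + 27 + 26 = 67
σ = (3, 2, 1, 0): 0 + 14 + 27 + 0 = 41
Optimal value attained by: σ = (1, 2, 0, 3).
Answer: det⊕(A) = 87; verdict: NONSINGULAR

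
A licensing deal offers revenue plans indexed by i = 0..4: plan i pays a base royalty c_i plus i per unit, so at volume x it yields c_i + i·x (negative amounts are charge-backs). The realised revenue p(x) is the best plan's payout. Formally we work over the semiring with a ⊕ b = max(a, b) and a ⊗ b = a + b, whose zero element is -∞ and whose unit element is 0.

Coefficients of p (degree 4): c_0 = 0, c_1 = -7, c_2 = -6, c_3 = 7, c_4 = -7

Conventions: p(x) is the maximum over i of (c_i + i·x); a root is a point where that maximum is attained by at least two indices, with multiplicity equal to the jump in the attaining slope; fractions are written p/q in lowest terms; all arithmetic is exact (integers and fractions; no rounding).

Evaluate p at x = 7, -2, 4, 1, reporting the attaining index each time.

p(7) = max(0+0·7=0, -7+1·7=0, -6+2·7=8, 7+3·7=28, -7+4·7=21) = 28 (attained by i=3)
p(-2) = max(0+0·(-2)=0, -7+1·(-2)=-9, -6+2·(-2)=-10, 7+3·(-2)=1, -7+4·(-2)=-15) = 1 (attained by i=3)
p(4) = max(0+0·4=0, -7+1·4=-3, -6+2·4=2, 7+3·4=19, -7+4·4=9) = 19 (attained by i=3)
p(1) = max(0+0·1=0, -7+1·1=-6, -6+2·1=-4, 7+3·1=10, -7+4·1=-3) = 10 (attained by i=3)
Answer: p(7) = 28; p(-2) = 1; p(4) = 19; p(1) = 10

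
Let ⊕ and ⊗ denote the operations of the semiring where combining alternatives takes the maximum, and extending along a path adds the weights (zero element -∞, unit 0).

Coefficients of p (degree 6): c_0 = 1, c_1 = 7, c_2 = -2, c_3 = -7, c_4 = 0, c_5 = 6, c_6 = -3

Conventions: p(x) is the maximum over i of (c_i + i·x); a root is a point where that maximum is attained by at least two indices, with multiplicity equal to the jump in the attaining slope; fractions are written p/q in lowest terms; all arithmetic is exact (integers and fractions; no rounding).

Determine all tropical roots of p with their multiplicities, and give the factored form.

hull edge (i=0, c=1) to (i=1, c=7): slope 6, span 1
hull edge (i=1, c=7) to (i=5, c=6): slope -1/4, span 4
hull edge (i=5, c=6) to (i=6, c=-3): slope -9, span 1
Factored form: p(x) = -3 ⊗ (x ⊕ (-6)) ⊗ (x ⊕ 1/4) ⊗ (x ⊕ 1/4) ⊗ (x ⊕ 1/4) ⊗ (x ⊕ 1/4) ⊗ (x ⊕ 9)
Answer: roots = -6 (mult 1), 1/4 (mult 4), 9 (mult 1)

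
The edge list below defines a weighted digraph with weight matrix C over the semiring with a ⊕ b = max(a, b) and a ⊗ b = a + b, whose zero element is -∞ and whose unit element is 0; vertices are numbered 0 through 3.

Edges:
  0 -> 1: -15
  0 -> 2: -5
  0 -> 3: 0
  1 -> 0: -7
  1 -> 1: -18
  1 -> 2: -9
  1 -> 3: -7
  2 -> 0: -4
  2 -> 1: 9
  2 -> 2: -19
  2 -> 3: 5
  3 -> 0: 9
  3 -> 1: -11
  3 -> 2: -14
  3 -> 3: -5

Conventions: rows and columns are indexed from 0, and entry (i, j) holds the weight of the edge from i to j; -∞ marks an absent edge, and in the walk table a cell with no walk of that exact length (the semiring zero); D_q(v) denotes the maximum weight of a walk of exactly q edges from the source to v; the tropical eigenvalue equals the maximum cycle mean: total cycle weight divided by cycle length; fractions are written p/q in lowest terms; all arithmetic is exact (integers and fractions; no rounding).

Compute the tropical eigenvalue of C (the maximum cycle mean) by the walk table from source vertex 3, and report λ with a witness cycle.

q=0: [-∞, -∞, -∞, 0]
q=1: [9, -11, -14, -5]
q=2: [4, -5, 4, 9]
q=3: [18, 13, -1, 9]
q=4: [18, 8, 13, 18]
Optimal cycle mean attained by: cycle 0->3->0, total 0 + 9, length 2.
Answer: λ = 9/2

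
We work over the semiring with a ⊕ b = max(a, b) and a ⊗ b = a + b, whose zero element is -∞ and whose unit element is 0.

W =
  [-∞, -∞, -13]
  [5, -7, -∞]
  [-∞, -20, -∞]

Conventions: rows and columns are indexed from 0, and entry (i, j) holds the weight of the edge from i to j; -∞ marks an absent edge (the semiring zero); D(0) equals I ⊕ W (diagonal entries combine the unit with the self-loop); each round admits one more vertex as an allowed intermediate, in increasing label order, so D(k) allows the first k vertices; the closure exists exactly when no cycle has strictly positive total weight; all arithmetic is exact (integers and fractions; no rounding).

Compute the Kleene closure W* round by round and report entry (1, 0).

D(0):
  [0, -∞, -13]
  [5, 0, -∞]
  [-∞, -20, 0]
D(1):
  [0, -∞, -13]
  [5, 0, -8]
  [-∞, -20, 0]
D(2):
  [0, -∞, -13]
  [5, 0, -8]
  [-15, -20, 0]
D(3):
  [0, -33, -13]
  [5, 0, -8]
  [-15, -20, 0]
Answer: W*[1][0] = 5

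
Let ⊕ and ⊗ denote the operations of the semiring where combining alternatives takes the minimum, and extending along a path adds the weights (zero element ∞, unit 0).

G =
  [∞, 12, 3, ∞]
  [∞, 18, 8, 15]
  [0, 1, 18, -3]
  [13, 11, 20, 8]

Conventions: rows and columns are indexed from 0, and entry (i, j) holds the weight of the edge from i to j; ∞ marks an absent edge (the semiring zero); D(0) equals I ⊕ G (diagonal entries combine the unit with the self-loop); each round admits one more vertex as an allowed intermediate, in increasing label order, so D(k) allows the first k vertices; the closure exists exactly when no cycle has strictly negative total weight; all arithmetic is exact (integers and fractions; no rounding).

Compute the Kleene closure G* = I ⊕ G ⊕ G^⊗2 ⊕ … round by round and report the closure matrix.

D(0):
  [0, 12, 3, ∞]
  [∞, 0, 8, 15]
  [0, 1, 0, -3]
  [13, 11, 20, 0]
D(1):
  [0, 12, 3, ∞]
  [∞, 0, 8, 15]
  [0, 1, 0, -3]
  [13, 11, 16, 0]
D(2):
  [0, 12, 3, 27]
  [∞, 0, 8, 15]
  [0, 1, 0, -3]
  [13, 11, 16, 0]
D(3):
  [0, 4, 3, 0]
  [8, 0, 8, 5]
  [0, 1, 0, -3]
  [13, 11, 16, 0]
D(4):
  [0, 4, 3, 0]
  [8, 0, 8, 5]
  [0, 1, 0, -3]
  [13, 11, 16, 0]
Answer: G* = [[0, 4, 3, 0], [8, 0, 8, 5], [0, 1, 0, -3], [13, 11, 16, 0]]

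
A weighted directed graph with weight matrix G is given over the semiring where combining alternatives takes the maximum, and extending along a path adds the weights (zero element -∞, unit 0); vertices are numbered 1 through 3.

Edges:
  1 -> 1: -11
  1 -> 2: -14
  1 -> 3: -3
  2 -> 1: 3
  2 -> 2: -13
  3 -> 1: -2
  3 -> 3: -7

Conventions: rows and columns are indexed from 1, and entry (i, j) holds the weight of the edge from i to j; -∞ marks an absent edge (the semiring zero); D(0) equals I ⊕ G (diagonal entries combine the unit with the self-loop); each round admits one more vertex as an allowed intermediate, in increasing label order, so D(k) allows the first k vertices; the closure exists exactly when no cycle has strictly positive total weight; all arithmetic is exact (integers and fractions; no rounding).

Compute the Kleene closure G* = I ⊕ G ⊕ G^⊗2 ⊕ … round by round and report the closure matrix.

D(0):
  [0, -14, -3]
  [3, 0, -∞]
  [-2, -∞, 0]
D(1):
  [0, -14, -3]
  [3, 0, 0]
  [-2, -16, 0]
D(2):
  [0, -14, -3]
  [3, 0, 0]
  [-2, -16, 0]
D(3):
  [0, -14, -3]
  [3, 0, 0]
  [-2, -16, 0]
Answer: G* = [[0, -14, -3], [3, 0, 0], [-2, -16, 0]]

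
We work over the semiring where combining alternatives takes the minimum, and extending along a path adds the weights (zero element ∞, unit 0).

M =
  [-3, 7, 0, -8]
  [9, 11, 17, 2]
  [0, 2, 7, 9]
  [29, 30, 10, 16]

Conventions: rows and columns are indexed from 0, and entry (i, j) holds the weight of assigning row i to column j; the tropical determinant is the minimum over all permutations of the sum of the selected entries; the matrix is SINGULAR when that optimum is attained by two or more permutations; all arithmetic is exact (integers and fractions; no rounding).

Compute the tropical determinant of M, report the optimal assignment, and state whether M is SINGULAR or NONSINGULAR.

σ = (0, 1, 2, 3): (-3) + 11 + 7 + 16 = 31
σ = (0, 1, 3, 2): (-3) + 11 + 9 + 10 = 27
σ = (0, 2, 1, 3): (-3) + 17 + 2 + 16 = 32
σ = (0, 2, 3, 1): (-3) + 17 + 9 + 30 = 53
σ = (0, 3, 1, 2): (-3) + 2 + 2 + 10 = 11
σ = (0, 3, 2, 1): (-3) + 2 + 7 + 30 = 36
σ = (1, 0, 2, 3): 7 + 9 + 7 + 16 = 39
σ = (1, 0, 3, 2): 7 + 9 + 9 + 10 = 35
σ = (1, 2, 0, 3): 7 + 17 + 0 + 16 = 40
σ = (1, 2, 3, 0): 7 + 17 + 9 + 29 = 62
σ = (1, 3, 0, 2): 7 + 2 + 0 + 10 = 19
σ = (1, 3, 2, 0): 7 + 2 + 7 + 29 = 45
σ = (2, 0, 1, 3): 0 + 9 + 2 + 16 = 27
σ = (2, 0, 3, 1): 0 + 9 + 9 + 30 = 48
σ = (2, 1, 0, 3): 0 + 11 + 0 + 16 = 27
σ = (2, 1, 3, 0): 0 + 11 + 9 + 29 = 49
σ = (2, 3, 0, 1): 0 + 2 + 0 + 30 = 32
σ = (2, 3, 1, 0): 0 + 2 + 2 + 29 = 33
σ = (3, 0, 1, 2): (-8) + 9 + 2 + 10 = 13
σ = (3, 0, 2, 1): (-8) + 9 + 7 + 30 = 38
σ = (3, 1, 0, 2): (-8) + 11 + 0 + 10 = 13
σ = (3, 1, 2, 0): (-8) + 11 + 7 + 29 = 39
σ = (3, 2, 0, 1): (-8) + 17 + 0 + 30 = 39
σ = (3, 2, 1, 0): (-8) + 17 + 2 + 29 = 40
Optimal value attained by: σ = (0, 3, 1, 2).
Answer: det⊕(M) = 11; verdict: NONSINGULAR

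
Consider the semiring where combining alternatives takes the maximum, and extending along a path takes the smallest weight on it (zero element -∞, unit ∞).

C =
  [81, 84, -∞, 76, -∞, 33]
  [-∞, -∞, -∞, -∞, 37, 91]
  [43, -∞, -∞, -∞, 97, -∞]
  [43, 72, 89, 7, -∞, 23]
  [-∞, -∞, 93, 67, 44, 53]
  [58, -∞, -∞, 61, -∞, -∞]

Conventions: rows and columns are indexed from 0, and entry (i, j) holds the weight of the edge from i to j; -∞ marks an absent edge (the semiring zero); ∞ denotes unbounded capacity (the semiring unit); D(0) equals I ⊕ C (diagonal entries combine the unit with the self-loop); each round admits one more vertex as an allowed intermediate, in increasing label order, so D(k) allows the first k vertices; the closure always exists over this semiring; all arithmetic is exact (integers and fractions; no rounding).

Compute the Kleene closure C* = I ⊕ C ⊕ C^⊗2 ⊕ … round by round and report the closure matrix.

D(0):
  [∞, 84, -∞, 76, -∞, 33]
  [-∞, ∞, -∞, -∞, 37, 91]
  [43, -∞, ∞, -∞, 97, -∞]
  [43, 72, 89, ∞, -∞, 23]
  [-∞, -∞, 93, 67, ∞, 53]
  [58, -∞, -∞, 61, -∞, ∞]
D(1):
  [∞, 84, -∞, 76, -∞, 33]
  [-∞, ∞, -∞, -∞, 37, 91]
  [43, 43, ∞, 43, 97, 33]
  [43, 72, 89, ∞, -∞, 33]
  [-∞, -∞, 93, 67, ∞, 53]
  [58, 58, -∞, 61, -∞, ∞]
D(2):
  [∞, 84, -∞, 76, 37, 84]
  [-∞, ∞, -∞, -∞, 37, 91]
  [43, 43, ∞, 43, 97, 43]
  [43, 72, 89, ∞, 37, 72]
  [-∞, -∞, 93, 67, ∞, 53]
  [58, 58, -∞, 61, 37, ∞]
D(3):
  [∞, 84, -∞, 76, 37, 84]
  [-∞, ∞, -∞, -∞, 37, 91]
  [43, 43, ∞, 43, 97, 43]
  [43, 72, 89, ∞, 89, 72]
  [43, 43, 93, 67, ∞, 53]
  [58, 58, -∞, 61, 37, ∞]
D(4):
  [∞, 84, 76, 76, 76, 84]
  [-∞, ∞, -∞, -∞, 37, 91]
  [43, 43, ∞, 43, 97, 43]
  [43, 72, 89, ∞, 89, 72]
  [43, 67, 93, 67, ∞, 67]
  [58, 61, 61, 61, 61, ∞]
D(5):
  [∞, 84, 76, 76, 76, 84]
  [37, ∞, 37, 37, 37, 91]
  [43, 67, ∞, 67, 97, 67]
  [43, 72, 89, ∞, 89, 72]
  [43, 67, 93, 67, ∞, 67]
  [58, 61, 61, 61, 61, ∞]
D(6):
  [∞, 84, 76, 76, 76, 84]
  [58, ∞, 61, 61, 61, 91]
  [58, 67, ∞, 67, 97, 67]
  [58, 72, 89, ∞, 89, 72]
  [58, 67, 93, 67, ∞, 67]
  [58, 61, 61, 61, 61, ∞]
Answer: C* = [[∞, 84, 76, 76, 76, 84], [58, ∞, 61, 61, 61, 91], [58, 67, ∞, 67, 97, 67], [58, 72, 89, ∞, 89, 72], [58, 67, 93, 67, ∞, 67], [58, 61, 61, 61, 61, ∞]]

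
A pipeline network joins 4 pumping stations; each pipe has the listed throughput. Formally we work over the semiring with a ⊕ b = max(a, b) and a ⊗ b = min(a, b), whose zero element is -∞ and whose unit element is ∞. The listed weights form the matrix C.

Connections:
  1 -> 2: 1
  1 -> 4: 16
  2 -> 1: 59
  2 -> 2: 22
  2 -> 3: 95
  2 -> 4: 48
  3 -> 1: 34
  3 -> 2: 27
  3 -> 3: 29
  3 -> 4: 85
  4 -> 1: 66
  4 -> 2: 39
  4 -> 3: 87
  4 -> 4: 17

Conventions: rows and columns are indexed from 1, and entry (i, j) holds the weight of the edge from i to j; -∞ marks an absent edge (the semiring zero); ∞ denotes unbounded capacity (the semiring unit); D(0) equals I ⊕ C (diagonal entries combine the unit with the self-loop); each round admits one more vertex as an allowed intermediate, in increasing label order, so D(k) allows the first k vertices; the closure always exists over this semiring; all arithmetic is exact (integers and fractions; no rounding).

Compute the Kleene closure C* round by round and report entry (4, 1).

D(0):
  [∞, 1, -∞, 16]
  [59, ∞, 95, 48]
  [34, 27, ∞, 85]
  [66, 39, 87, ∞]
D(1):
  [∞, 1, -∞, 16]
  [59, ∞, 95, 48]
  [34, 27, ∞, 85]
  [66, 39, 87, ∞]
D(2):
  [∞, 1, 1, 16]
  [59, ∞, 95, 48]
  [34, 27, ∞, 85]
  [66, 39, 87, ∞]
D(3):
  [∞, 1, 1, 16]
  [59, ∞, 95, 85]
  [34, 27, ∞, 85]
  [66, 39, 87, ∞]
D(4):
  [∞, 16, 16, 16]
  [66, ∞, 95, 85]
  [66, 39, ∞, 85]
  [66, 39, 87, ∞]
Answer: C*[4][1] = 66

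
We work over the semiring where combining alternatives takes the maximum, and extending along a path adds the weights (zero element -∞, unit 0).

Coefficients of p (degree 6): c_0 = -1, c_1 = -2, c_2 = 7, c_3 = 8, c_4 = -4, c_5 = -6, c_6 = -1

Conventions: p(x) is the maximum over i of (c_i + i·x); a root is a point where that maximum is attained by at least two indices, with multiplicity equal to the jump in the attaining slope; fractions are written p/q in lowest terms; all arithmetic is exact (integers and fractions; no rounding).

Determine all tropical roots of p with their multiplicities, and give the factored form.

hull edge (i=0, c=-1) to (i=2, c=7): slope 4, span 2
hull edge (i=2, c=7) to (i=3, c=8): slope 1, span 1
hull edge (i=3, c=8) to (i=6, c=-1): slope -3, span 3
Factored form: p(x) = -1 ⊗ (x ⊕ (-4)) ⊗ (x ⊕ (-4)) ⊗ (x ⊕ (-1)) ⊗ (x ⊕ 3) ⊗ (x ⊕ 3) ⊗ (x ⊕ 3)
Answer: roots = -4 (mult 2), -1 (mult 1), 3 (mult 3)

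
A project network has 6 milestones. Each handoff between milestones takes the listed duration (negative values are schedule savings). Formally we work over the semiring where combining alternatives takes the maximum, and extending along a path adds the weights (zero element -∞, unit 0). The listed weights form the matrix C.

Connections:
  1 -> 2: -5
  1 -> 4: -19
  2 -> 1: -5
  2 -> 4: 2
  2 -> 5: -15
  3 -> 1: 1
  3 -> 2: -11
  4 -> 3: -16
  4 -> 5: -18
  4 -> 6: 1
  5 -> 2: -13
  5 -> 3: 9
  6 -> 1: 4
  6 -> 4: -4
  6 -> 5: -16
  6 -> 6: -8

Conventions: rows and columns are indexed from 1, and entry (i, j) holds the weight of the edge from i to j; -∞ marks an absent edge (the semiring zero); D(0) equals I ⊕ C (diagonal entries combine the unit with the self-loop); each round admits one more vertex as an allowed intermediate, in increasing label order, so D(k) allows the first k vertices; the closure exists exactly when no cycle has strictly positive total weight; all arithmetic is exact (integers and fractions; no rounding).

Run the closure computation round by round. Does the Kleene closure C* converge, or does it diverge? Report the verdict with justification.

D(0):
  [0, -5, -∞, -19, -∞, -∞]
  [-5, 0, -∞, 2, -15, -∞]
  [1, -11, 0, -∞, -∞, -∞]
  [-∞, -∞, -16, 0, -18, 1]
  [-∞, -13, 9, -∞, 0, -∞]
  [4, -∞, -∞, -4, -16, 0]
D(1):
  [0, -5, -∞, -19, -∞, -∞]
  [-5, 0, -∞, 2, -15, -∞]
  [1, -4, 0, -18, -∞, -∞]
  [-∞, -∞, -16, 0, -18, 1]
  [-∞, -13, 9, -∞, 0, -∞]
  [4, -1, -∞, -4, -16, 0]
D(2):
  [0, -5, -∞, -3, -20, -∞]
  [-5, 0, -∞, 2, -15, -∞]
  [1, -4, 0, -2, -19, -∞]
  [-∞, -∞, -16, 0, -18, 1]
  [-18, -13, 9, -11, 0, -∞]
  [4, -1, -∞, 1, -16, 0]
D(3):
  [0, -5, -∞, -3, -20, -∞]
  [-5, 0, -∞, 2, -15, -∞]
  [1, -4, 0, -2, -19, -∞]
  [-15, -20, -16, 0, -18, 1]
  [10, 5, 9, 7, 0, -∞]
  [4, -1, -∞, 1, -16, 0]
Detection: at round 4, diagonal entry (6, 6) turns strictly positive.
Key observation: the cycle 6->1->2->4->6 has total weight 4 + (-5) + 2 + 1, which is strictly positive.
Answer: DIVERGES — positive cycle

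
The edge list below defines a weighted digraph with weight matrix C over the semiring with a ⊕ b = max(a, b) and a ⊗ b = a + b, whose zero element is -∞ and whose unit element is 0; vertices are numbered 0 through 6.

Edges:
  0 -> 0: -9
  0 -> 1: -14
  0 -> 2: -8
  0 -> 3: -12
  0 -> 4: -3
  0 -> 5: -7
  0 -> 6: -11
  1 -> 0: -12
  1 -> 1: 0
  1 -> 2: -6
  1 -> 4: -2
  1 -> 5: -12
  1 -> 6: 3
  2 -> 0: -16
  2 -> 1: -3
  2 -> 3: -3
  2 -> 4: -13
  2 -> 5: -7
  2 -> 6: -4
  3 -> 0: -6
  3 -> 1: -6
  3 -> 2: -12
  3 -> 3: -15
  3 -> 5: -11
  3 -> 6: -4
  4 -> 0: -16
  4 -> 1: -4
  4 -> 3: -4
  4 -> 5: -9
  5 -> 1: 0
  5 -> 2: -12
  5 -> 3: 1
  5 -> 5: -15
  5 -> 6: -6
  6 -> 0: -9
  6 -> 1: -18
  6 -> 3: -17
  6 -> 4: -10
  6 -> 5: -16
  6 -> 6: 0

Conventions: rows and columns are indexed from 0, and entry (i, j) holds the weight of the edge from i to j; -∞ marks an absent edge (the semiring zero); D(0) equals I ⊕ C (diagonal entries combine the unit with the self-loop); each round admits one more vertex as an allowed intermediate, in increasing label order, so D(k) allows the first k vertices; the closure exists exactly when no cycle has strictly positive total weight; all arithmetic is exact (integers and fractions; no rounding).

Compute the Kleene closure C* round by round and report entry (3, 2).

D(0):
  [0, -14, -8, -12, -3, -7, -11]
  [-12, 0, -6, -∞, -2, -12, 3]
  [-16, -3, 0, -3, -13, -7, -4]
  [-6, -6, -12, 0, -∞, -11, -4]
  [-16, -4, -∞, -4, 0, -9, -∞]
  [-∞, 0, -12, 1, -∞, 0, -6]
  [-9, -18, -∞, -17, -10, -16, 0]
D(1):
  [0, -14, -8, -12, -3, -7, -11]
  [-12, 0, -6, -24, -2, -12, 3]
  [-16, -3, 0, -3, -13, -7, -4]
  [-6, -6, -12, 0, -9, -11, -4]
  [-16, -4, -24, -4, 0, -9, -27]
  [-∞, 0, -12, 1, -∞, 0, -6]
  [-9, -18, -17, -17, -10, -16, 0]
D(2):
  [0, -14, -8, -12, -3, -7, -11]
  [-12, 0, -6, -24, -2, -12, 3]
  [-15, -3, 0, -3, -5, -7, 0]
  [-6, -6, -12, 0, -8, -11, -3]
  [-16, -4, -10, -4, 0, -9, -1]
  [-12, 0, -6, 1, -2, 0, 3]
  [-9, -18, -17, -17, -10, -16, 0]
D(3):
  [0, -11, -8, -11, -3, -7, -8]
  [-12, 0, -6, -9, -2, -12, 3]
  [-15, -3, 0, -3, -5, -7, 0]
  [-6, -6, -12, 0, -8, -11, -3]
  [-16, -4, -10, -4, 0, -9, -1]
  [-12, 0, -6, 1, -2, 0, 3]
  [-9, -18, -17, -17, -10, -16, 0]
D(4):
  [0, -11, -8, -11, -3, -7, -8]
  [-12, 0, -6, -9, -2, -12, 3]
  [-9, -3, 0, -3, -5, -7, 0]
  [-6, -6, -12, 0, -8, -11, -3]
  [-10, -4, -10, -4, 0, -9, -1]
  [-5, 0, -6, 1, -2, 0, 3]
  [-9, -18, -17, -17, -10, -16, 0]
D(5):
  [0, -7, -8, -7, -3, -7, -4]
  [-12, 0, -6, -6, -2, -11, 3]
  [-9, -3, 0, -3, -5, -7, 0]
  [-6, -6, -12, 0, -8, -11, -3]
  [-10, -4, -10, -4, 0, -9, -1]
  [-5, 0, -6, 1, -2, 0, 3]
  [-9, -14, -17, -14, -10, -16, 0]
D(6):
  [0, -7, -8, -6, -3, -7, -4]
  [-12, 0, -6, -6, -2, -11, 3]
  [-9, -3, 0, -3, -5, -7, 0]
  [-6, -6, -12, 0, -8, -11, -3]
  [-10, -4, -10, -4, 0, -9, -1]
  [-5, 0, -6, 1, -2, 0, 3]
  [-9, -14, -17, -14, -10, -16, 0]
D(7):
  [0, -7, -8, -6, -3, -7, -4]
  [-6, 0, -6, -6, -2, -11, 3]
  [-9, -3, 0, -3, -5, -7, 0]
  [-6, -6, -12, 0, -8, -11, -3]
  [-10, -4, -10, -4, 0, -9, -1]
  [-5, 0, -6, 1, -2, 0, 3]
  [-9, -14, -17, -14, -10, -16, 0]
Answer: C*[3][2] = -12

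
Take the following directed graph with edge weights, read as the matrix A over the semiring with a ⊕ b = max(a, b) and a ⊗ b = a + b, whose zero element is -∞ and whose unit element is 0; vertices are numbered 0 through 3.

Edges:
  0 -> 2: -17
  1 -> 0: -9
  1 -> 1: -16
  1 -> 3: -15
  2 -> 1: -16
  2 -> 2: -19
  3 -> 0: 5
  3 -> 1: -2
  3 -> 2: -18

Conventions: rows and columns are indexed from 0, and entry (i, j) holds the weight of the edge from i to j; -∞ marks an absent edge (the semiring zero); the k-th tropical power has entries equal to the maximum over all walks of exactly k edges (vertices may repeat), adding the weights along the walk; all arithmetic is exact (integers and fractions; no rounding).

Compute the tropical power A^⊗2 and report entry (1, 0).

A^⊗2:
  [-∞, -33, -36, -∞]
  [-10, -17, -26, -31]
  [-25, -32, -38, -31]
  [-11, -18, -12, -17]
Key observation: the optimum is the walk 1->3->0, with weight (-15) + 5 = -10.
Optimal value attained by: walk 1->3->0.
Answer: (A^⊗2)[1][0] = -10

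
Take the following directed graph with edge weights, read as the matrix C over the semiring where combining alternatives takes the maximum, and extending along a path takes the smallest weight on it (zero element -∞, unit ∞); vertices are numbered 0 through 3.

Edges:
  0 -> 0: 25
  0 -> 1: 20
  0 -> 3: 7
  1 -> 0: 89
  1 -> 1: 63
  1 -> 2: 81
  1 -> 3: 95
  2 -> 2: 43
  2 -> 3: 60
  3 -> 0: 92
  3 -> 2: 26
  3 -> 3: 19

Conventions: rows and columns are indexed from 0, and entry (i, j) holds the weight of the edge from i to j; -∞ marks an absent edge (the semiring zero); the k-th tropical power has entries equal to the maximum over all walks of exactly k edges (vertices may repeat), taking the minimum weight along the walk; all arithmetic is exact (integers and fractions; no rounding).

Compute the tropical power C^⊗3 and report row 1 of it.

C^⊗2:
  [25, 20, 20, 20]
  [92, 63, 63, 63]
  [60, -∞, 43, 43]
  [25, 20, 26, 26]
C^⊗3:
  [25, 20, 20, 20]
  [63, 63, 63, 63]
  [43, 20, 43, 43]
  [26, 20, 26, 26]
Answer: row 1 of C^⊗3 = [63, 63, 63, 63]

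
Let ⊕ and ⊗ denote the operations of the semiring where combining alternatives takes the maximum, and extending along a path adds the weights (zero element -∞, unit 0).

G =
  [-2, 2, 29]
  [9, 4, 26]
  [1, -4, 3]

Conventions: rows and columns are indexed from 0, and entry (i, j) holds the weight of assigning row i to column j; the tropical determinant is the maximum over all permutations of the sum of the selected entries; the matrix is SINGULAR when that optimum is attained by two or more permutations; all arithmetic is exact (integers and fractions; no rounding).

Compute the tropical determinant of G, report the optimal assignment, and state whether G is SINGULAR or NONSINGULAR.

σ = (0, 1, 2): (-2) + 4 + 3 = 5
σ = (0, 2, 1): (-2) + 26 + (-4) = 20
σ = (1, 0, 2): 2 + 9 + 3 = 14
σ = (1, 2, 0): 2 + 26 + 1 = 29
σ = (2, 0, 1): 29 + 9 + (-4) = 34
σ = (2, 1, 0): 29 + 4 + 1 = 34
Optimal value attained by: σ = (2, 0, 1).
Answer: det⊕(G) = 34; verdict: SINGULAR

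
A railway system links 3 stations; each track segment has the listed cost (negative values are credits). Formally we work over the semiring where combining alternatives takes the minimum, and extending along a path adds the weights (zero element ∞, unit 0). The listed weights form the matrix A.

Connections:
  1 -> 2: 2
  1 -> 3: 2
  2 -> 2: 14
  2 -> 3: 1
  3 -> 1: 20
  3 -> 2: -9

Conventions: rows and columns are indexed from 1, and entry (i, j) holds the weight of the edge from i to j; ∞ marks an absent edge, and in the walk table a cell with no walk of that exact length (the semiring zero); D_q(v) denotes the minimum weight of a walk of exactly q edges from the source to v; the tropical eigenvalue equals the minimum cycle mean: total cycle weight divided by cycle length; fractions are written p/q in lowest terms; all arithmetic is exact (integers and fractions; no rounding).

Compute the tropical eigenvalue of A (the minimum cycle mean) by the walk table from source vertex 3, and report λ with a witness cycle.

q=0: [∞, ∞, 0]
q=1: [20, -9, ∞]
q=2: [∞, 5, -8]
q=3: [12, -17, 6]
Optimal cycle mean attained by: cycle 2->3->2, total 1 + (-9), length 2.
Answer: λ = -4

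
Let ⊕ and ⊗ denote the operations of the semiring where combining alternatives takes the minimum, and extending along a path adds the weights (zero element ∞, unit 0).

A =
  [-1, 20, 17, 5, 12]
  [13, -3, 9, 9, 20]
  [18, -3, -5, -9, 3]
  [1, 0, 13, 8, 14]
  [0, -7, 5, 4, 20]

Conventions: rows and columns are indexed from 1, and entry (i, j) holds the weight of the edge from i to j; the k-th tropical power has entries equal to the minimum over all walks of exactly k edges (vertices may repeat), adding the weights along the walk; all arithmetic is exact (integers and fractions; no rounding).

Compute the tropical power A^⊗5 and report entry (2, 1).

A^⊗2:
  [-2, 5, 12, 4, 11]
  [10, -6, 4, 0, 12]
  [-8, -9, -10, -14, -2]
  [0, -3, 8, 4, 13]
  [-1, -10, 0, -4, 8]
A^⊗3:
  [-3, 2, 7, 3, 10]
  [1, -9, -1, -5, 7]
  [-13, -14, -15, -19, -7]
  [-1, -6, 3, -1, 11]
  [-3, -13, -5, -9, 3]
A^⊗4:
  [-4, -1, 2, -2, 9]
  [-4, -12, -6, -10, 2]
  [-18, -19, -20, -24, -12]
  [-2, -9, -2, -6, 6]
  [-8, -16, -10, -14, -2]
A^⊗5:
  [-5, -4, -3, -7, 5]
  [-9, -15, -11, -15, -3]
  [-23, -24, -25, -29, -17]
  [-5, -12, -7, -11, 1]
  [-13, -19, -15, -19, -7]
Key observation: the optimum is the walk 2->3->3->3->4->1, with weight 9 + (-5) + (-5) + (-9) + 1 = -9.
Optimal value attained by: walk 2->3->3->3->4->1.
Answer: (A^⊗5)[2][1] = -9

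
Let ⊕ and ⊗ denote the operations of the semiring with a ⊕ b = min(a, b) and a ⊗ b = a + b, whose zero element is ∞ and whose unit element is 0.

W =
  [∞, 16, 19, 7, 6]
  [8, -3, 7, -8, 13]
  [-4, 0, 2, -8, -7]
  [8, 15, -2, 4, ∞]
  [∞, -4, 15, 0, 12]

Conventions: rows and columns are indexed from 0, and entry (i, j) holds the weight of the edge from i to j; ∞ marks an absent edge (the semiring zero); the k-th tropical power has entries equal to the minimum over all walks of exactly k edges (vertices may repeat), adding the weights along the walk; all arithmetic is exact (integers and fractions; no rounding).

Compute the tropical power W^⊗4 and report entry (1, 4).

W^⊗2:
  [15, 2, 5, 6, 12]
  [0, -6, -10, -11, 0]
  [-2, -11, -10, -8, -5]
  [-6, -2, 0, -10, -9]
  [4, -7, -2, -12, 8]
W^⊗3:
  [1, -1, 4, -6, -2]
  [-14, -10, -13, -18, -17]
  [-14, -14, -10, -19, -17]
  [-4, -13, -12, -10, -7]
  [-6, -10, -14, -15, -9]
W^⊗4:
  [0, -6, -8, -9, -3]
  [-17, -21, -20, -21, -20]
  [-14, -21, -21, -22, -17]
  [-16, -16, -12, -21, -19]
  [-18, -14, -17, -22, -21]
Key observation: the optimum is the walk 1->1->3->2->4, with weight (-3) + (-8) + (-2) + (-7) = -20.
Optimal value attained by: walk 1->1->3->2->4.
Answer: (W^⊗4)[1][4] = -20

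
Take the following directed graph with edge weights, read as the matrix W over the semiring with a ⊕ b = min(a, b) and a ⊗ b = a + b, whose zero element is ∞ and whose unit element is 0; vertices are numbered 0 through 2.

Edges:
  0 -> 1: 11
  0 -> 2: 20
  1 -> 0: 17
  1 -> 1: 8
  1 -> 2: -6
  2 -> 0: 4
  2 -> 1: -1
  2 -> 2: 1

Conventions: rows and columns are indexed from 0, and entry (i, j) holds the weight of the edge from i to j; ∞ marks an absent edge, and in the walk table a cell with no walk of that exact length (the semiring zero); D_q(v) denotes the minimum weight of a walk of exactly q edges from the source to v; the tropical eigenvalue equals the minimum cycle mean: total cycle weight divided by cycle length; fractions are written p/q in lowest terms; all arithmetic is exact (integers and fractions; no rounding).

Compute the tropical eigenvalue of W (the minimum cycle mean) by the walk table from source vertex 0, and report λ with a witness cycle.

q=0: [0, ∞, ∞]
q=1: [∞, 11, 20]
q=2: [24, 19, 5]
q=3: [9, 4, 6]
Optimal cycle mean attained by: cycle 1->2->1, total (-6) + (-1), length 2.
Answer: λ = -7/2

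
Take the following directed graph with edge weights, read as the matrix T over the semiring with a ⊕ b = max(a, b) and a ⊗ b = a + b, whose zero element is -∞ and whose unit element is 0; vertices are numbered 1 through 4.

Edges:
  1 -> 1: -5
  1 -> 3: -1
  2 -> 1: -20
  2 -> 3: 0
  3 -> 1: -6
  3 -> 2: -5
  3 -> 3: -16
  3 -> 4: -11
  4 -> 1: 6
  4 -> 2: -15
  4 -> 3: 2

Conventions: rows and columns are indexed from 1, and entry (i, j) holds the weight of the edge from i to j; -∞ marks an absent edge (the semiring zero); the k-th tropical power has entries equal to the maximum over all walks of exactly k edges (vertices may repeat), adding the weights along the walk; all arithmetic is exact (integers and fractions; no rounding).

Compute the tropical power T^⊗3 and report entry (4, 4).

T^⊗2:
  [-7, -6, -6, -12]
  [-6, -5, -16, -11]
  [-5, -21, -5, -27]
  [1, -3, 5, -9]
T^⊗3:
  [-6, -11, -6, -17]
  [-5, -21, -5, -27]
  [-10, -10, -6, -16]
  [-1, 0, 0, -6]
Key observation: the optimum is the walk 4->1->3->4, with weight 6 + (-1) + (-11) = -6.
Optimal value attained by: walk 4->1->3->4.
Answer: (T^⊗3)[4][4] = -6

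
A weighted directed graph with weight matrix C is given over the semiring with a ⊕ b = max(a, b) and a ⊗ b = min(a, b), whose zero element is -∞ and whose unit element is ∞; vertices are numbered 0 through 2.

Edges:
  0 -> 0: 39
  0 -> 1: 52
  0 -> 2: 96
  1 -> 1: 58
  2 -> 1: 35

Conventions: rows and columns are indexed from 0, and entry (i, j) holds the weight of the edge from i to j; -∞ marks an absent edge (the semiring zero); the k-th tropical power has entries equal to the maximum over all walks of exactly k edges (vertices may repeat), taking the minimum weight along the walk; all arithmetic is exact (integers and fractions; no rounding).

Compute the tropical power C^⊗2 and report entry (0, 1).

C^⊗2:
  [39, 52, 39]
  [-∞, 58, -∞]
  [-∞, 35, -∞]
Key observation: the optimum is the walk 0->1->1, with weight 52 min 58 = 52.
Optimal value attained by: walk 0->1->1.
Answer: (C^⊗2)[0][1] = 52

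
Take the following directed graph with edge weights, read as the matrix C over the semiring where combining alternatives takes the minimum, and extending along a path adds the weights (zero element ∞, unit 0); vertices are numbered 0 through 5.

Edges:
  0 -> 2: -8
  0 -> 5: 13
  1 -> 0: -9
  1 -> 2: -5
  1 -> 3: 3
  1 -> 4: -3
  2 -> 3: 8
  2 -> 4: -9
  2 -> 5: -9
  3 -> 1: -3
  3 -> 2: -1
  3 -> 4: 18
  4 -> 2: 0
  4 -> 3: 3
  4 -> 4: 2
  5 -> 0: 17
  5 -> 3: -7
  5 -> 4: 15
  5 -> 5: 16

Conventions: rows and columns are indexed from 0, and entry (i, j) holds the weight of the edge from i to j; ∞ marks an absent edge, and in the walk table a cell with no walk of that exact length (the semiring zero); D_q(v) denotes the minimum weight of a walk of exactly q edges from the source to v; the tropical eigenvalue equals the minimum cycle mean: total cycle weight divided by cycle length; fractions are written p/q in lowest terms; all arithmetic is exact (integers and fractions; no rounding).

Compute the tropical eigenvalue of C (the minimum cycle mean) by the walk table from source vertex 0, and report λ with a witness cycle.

q=0: [0, ∞, ∞, ∞, ∞, ∞]
q=1: [∞, ∞, -8, ∞, ∞, 13]
q=2: [30, ∞, ∞, 0, -17, -17]
q=3: [0, -3, -17, -24, -15, -1]
q=4: [-12, -27, -25, -12, -26, -26]
q=5: [-36, -15, -32, -33, -34, -34]
q=6: [-24, -36, -44, -41, -41, -41]
Optimal cycle mean attained by: cycle 0->2->5->3->1->0, total (-8) + (-9) + (-7) + (-3) + (-9), length 5.
Answer: λ = -36/5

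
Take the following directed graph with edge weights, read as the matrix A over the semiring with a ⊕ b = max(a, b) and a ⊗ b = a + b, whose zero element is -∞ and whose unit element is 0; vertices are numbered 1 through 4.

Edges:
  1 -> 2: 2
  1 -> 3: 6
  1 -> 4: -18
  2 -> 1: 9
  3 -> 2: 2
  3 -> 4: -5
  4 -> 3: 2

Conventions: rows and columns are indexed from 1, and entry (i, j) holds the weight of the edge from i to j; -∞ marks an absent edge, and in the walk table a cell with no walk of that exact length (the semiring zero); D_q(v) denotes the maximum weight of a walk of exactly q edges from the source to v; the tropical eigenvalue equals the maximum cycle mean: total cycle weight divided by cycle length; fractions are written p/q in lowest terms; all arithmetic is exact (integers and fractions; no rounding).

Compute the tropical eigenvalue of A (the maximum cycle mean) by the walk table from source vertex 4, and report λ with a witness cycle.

q=0: [-∞, -∞, -∞, 0]
q=1: [-∞, -∞, 2, -∞]
q=2: [-∞, 4, -∞, -3]
q=3: [13, -∞, -1, -∞]
q=4: [-∞, 15, 19, -5]
Optimal cycle mean attained by: cycle 1->3->2->1, total 6 + 2 + 9, length 3.
Answer: λ = 17/3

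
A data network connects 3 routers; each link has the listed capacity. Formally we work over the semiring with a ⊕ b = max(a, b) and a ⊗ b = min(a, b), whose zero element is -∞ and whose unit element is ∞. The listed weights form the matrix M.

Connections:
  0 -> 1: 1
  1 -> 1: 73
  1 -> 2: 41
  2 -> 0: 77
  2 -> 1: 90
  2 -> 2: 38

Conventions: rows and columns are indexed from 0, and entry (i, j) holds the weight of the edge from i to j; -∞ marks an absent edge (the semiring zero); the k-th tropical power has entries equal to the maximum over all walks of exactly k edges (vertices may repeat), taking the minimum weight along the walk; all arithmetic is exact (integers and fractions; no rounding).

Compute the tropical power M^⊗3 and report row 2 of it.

M^⊗2:
  [-∞, 1, 1]
  [41, 73, 41]
  [38, 73, 41]
M^⊗3:
  [1, 1, 1]
  [41, 73, 41]
  [41, 73, 41]
Answer: row 2 of M^⊗3 = [41, 73, 41]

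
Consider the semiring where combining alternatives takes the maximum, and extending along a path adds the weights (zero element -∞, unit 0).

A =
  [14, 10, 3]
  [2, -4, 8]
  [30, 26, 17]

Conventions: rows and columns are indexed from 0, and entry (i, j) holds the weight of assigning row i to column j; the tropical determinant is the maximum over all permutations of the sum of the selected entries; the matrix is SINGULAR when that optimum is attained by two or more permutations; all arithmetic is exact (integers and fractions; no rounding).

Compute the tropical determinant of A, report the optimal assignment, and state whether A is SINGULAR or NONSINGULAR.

σ = (0, 1, 2): 14 + (-4) + 17 = 27
σ = (0, 2, 1): 14 + 8 + 26 = 48
σ = (1, 0, 2): 10 + 2 + 17 = 29
σ = (1, 2, 0): 10 + 8 + 30 = 48
σ = (2, 0, 1): 3 + 2 + 26 = 31
σ = (2, 1, 0): 3 + (-4) + 30 = 29
Optimal value attained by: σ = (0, 2, 1).
Answer: det⊕(A) = 48; verdict: SINGULAR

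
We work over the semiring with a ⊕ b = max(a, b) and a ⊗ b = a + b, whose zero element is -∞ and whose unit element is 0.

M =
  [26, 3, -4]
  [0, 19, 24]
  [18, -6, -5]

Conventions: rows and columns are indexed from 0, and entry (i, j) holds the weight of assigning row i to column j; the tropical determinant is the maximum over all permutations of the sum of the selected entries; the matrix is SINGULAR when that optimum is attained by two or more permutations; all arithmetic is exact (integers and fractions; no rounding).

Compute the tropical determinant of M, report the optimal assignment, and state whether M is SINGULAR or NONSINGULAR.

σ = (0, 1, 2): 26 + 19 + (-5) = 40
σ = (0, 2, 1): 26 + 24 + (-6) = 44
σ = (1, 0, 2): 3 + 0 + (-5) = -2
σ = (1, 2, 0): 3 + 24 + 18 = 45
σ = (2, 0, 1): (-4) + 0 + (-6) = -10
σ = (2, 1, 0): (-4) + 19 + 18 = 33
Optimal value attained by: σ = (1, 2, 0).
Answer: det⊕(M) = 45; verdict: NONSINGULAR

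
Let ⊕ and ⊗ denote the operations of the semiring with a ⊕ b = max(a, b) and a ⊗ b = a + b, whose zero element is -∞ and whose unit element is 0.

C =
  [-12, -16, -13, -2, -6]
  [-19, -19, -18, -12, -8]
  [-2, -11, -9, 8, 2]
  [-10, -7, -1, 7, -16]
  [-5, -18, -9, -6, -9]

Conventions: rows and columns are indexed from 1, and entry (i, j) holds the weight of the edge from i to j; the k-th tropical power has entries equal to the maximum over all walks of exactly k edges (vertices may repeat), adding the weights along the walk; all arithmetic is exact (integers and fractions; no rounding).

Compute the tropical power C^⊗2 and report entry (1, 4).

C^⊗2:
  [-11, -9, -3, 5, -11]
  [-13, -19, -13, -5, -16]
  [-2, 1, 7, 15, -7]
  [-3, 0, 6, 14, 1]
  [-11, -13, -7, 1, -7]
Key observation: the optimum is the walk 1->4->4, with weight (-2) + 7 = 5.
Optimal value attained by: walk 1->4->4.
Answer: (C^⊗2)[1][4] = 5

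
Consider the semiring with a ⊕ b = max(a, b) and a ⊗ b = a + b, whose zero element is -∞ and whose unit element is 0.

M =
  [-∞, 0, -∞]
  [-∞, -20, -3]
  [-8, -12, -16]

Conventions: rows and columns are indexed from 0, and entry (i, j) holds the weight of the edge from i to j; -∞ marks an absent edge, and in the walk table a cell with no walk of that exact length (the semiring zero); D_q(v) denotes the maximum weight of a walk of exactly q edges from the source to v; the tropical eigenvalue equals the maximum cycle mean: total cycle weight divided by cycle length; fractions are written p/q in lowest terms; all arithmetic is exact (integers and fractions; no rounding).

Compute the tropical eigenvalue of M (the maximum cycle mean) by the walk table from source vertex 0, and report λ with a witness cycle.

q=0: [0, -∞, -∞]
q=1: [-∞, 0, -∞]
q=2: [-∞, -20, -3]
q=3: [-11, -15, -19]
Optimal cycle mean attained by: cycle 0->1->2->0, total 0 + (-3) + (-8), length 3.
Answer: λ = -11/3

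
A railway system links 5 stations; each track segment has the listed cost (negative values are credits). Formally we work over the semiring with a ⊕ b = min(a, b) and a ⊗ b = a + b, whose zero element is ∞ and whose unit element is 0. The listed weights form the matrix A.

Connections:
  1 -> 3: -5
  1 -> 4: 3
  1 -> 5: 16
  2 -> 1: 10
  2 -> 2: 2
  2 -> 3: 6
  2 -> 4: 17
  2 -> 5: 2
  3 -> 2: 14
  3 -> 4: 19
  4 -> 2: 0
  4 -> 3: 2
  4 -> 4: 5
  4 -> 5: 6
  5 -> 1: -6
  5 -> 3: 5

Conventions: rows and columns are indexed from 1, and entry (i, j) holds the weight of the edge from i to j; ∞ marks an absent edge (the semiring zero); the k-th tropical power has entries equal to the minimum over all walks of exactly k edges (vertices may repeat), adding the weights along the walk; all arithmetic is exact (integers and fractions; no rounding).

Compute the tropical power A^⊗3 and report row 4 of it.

A^⊗2:
  [10, 3, 5, 8, 9]
  [-4, 4, 5, 13, 4]
  [24, 16, 20, 24, 16]
  [0, 2, 6, 10, 2]
  [∞, 19, -11, -3, 10]
A^⊗3:
  [3, 5, 5, 13, 5]
  [-2, 6, -9, -1, 6]
  [10, 18, 19, 27, 18]
  [-4, 4, -5, 3, 4]
  [4, -3, -1, 2, 3]
Answer: row 4 of A^⊗3 = [-4, 4, -5, 3, 4]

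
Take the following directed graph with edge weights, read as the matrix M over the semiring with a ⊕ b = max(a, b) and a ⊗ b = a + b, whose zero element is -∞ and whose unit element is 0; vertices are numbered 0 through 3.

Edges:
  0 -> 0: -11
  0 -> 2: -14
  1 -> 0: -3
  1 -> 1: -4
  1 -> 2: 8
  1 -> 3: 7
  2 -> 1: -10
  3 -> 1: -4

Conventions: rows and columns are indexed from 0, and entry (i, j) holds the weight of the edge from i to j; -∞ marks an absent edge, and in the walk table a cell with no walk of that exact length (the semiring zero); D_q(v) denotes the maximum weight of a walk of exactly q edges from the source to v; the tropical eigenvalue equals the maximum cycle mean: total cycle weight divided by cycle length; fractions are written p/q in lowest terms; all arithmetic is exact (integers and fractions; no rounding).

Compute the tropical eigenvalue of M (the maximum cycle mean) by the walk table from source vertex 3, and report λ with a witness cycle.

q=0: [-∞, -∞, -∞, 0]
q=1: [-∞, -4, -∞, -∞]
q=2: [-7, -8, 4, 3]
q=3: [-11, -1, 0, -1]
q=4: [-4, -5, 7, 6]
Optimal cycle mean attained by: cycle 1->3->1, total 7 + (-4), length 2.
Answer: λ = 3/2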